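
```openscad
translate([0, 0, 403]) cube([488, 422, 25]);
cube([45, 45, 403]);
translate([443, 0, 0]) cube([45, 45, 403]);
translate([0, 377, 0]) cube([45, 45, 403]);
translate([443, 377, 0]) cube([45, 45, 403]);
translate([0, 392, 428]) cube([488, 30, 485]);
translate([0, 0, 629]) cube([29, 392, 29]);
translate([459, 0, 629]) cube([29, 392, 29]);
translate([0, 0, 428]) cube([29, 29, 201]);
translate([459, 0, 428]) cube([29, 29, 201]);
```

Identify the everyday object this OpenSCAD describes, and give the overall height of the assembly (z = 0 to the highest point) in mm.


A chair. The overall height is 913 mm.

A slab on four corner posts with a tall panel at the back — a chair. The seat slab sits at z = 403 with thickness 25, and the 485 mm backrest starts at the seat top, so the overall height is 403 + 25 + 485 = 913 mm.


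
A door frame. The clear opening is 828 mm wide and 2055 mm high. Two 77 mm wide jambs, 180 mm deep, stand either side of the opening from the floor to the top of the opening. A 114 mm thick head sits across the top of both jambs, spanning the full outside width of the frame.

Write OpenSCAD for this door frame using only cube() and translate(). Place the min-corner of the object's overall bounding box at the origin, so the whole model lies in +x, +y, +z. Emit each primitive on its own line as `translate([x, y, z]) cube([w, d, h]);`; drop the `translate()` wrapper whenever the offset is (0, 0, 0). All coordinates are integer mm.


cube([77, 180, 2055]);
translate([905, 0, 0]) cube([77, 180, 2055]);
translate([0, 0, 2055]) cube([982, 180, 114]);


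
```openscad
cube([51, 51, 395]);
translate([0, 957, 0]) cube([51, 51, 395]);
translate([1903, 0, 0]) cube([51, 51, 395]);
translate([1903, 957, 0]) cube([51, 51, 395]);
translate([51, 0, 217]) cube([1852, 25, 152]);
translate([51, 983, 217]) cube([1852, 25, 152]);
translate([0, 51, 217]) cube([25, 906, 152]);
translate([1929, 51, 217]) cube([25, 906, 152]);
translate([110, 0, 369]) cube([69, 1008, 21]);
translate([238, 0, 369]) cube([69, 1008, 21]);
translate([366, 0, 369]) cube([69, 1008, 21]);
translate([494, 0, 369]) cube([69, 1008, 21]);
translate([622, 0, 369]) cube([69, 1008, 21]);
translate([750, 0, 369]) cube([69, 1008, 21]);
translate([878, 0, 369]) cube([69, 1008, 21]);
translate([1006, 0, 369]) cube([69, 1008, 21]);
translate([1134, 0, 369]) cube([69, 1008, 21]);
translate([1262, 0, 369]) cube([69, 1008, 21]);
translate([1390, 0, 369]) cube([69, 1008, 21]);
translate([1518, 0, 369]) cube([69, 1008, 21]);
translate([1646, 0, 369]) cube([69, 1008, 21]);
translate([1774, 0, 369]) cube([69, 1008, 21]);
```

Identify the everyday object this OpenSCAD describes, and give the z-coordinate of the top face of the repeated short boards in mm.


A bed frame. The slat-top height is 390 mm.

Four posts, four rails, and a row of slats — a bed frame. Slats sit on the rails at z = 217 + 152 = 369; with slat thickness 21, the top is 390 mm.


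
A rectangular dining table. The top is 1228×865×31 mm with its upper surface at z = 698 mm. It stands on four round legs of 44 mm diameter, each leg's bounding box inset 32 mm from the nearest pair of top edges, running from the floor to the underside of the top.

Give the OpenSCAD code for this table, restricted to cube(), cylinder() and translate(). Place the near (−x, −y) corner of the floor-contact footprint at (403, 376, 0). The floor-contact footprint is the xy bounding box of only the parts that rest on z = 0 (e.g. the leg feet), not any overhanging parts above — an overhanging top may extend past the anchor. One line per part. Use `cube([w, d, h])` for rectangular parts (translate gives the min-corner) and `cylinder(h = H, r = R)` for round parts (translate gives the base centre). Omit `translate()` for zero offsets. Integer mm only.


translate([371, 344, 667]) cube([1228, 865, 31]);
translate([425, 398, 0]) cylinder(h = 667, r = 22);
translate([1545, 398, 0]) cylinder(h = 667, r = 22);
translate([425, 1155, 0]) cylinder(h = 667, r = 22);
translate([1545, 1155, 0]) cylinder(h = 667, r = 22);


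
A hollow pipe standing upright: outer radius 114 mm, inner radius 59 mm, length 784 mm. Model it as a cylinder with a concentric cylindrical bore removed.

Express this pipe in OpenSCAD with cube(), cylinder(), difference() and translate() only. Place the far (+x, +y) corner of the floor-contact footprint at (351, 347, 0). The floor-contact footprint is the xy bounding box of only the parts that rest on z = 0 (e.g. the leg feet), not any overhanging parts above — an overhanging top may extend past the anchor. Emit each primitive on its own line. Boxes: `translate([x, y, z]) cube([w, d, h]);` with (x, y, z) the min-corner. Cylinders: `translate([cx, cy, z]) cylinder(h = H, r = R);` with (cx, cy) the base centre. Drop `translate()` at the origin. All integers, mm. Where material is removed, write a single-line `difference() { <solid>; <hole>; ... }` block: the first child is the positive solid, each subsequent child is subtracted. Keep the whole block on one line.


difference() { translate([237, 233, 0]) cylinder(h = 784, r = 114); translate([237, 233, 0]) cylinder(h = 784, r = 59); }


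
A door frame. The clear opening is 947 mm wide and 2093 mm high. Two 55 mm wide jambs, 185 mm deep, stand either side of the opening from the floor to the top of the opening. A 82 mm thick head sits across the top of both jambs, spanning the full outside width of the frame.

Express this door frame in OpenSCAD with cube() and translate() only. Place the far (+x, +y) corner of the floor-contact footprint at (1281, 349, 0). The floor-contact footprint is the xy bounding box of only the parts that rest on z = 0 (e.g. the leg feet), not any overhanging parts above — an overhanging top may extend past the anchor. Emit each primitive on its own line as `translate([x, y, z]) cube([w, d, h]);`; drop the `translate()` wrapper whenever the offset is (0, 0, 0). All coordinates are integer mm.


translate([224, 164, 0]) cube([55, 185, 2093]);
translate([1226, 164, 0]) cube([55, 185, 2093]);
translate([224, 164, 2093]) cube([1057, 185, 82]);


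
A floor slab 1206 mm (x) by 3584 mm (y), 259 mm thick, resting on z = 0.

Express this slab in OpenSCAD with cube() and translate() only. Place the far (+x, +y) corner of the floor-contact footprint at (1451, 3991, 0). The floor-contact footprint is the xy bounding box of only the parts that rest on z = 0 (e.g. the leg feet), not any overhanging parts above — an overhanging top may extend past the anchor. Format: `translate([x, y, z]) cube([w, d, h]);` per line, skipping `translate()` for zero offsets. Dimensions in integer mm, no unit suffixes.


translate([245, 407, 0]) cube([1206, 3584, 259]);


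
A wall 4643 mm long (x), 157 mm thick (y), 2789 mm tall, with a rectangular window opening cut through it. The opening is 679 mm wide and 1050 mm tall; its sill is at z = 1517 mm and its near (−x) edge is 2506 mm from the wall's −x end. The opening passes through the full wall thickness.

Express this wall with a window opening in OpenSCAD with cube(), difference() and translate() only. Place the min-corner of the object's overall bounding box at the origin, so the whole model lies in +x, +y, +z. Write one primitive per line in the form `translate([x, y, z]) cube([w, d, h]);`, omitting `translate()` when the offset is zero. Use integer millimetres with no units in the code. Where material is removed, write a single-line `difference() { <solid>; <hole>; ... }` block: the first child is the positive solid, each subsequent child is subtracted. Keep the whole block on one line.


difference() { cube([4643, 157, 2789]); translate([2506, 0, 1517]) cube([679, 157, 1050]); }


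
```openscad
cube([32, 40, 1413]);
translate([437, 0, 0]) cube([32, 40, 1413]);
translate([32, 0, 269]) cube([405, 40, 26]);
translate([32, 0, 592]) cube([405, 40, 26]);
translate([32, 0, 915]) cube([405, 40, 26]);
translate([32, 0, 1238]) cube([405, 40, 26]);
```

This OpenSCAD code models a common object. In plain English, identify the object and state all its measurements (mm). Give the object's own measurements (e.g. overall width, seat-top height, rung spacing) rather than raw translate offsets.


A straight ladder. Two 32×40 mm vertical rails, 1413 mm tall, stand 469 mm apart (outside-to-outside) with their front faces coplanar on the −y side. 4 rungs, each 40 mm deep and 26 mm tall, span between the inner faces of the rails, front faces flush with the rails. The lowest rung's underside is at z = 269 mm and rungs are spaced 323 mm apart (underside to underside).


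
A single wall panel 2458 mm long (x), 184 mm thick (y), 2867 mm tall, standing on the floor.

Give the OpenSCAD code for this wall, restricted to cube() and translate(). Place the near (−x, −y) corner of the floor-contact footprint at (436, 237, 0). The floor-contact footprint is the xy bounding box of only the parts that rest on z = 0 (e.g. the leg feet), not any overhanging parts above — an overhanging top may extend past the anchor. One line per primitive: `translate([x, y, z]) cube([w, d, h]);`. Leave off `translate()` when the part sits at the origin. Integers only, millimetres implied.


translate([436, 237, 0]) cube([2458, 184, 2867]);


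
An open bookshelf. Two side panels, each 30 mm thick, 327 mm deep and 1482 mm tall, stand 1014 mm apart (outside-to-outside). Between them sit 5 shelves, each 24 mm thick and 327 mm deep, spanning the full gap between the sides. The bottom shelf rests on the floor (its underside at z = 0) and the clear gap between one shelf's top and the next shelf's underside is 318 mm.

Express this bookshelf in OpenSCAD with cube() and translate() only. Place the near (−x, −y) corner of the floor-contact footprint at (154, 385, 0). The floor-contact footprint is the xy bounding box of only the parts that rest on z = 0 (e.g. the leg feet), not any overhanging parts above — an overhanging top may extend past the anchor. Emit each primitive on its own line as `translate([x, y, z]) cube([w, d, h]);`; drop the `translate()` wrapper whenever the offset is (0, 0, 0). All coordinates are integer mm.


translate([154, 385, 0]) cube([30, 327, 1482]);
translate([1138, 385, 0]) cube([30, 327, 1482]);
translate([184, 385, 0]) cube([954, 327, 24]);
translate([184, 385, 342]) cube([954, 327, 24]);
translate([184, 385, 684]) cube([954, 327, 24]);
translate([184, 385, 1026]) cube([954, 327, 24]);
translate([184, 385, 1368]) cube([954, 327, 24]);


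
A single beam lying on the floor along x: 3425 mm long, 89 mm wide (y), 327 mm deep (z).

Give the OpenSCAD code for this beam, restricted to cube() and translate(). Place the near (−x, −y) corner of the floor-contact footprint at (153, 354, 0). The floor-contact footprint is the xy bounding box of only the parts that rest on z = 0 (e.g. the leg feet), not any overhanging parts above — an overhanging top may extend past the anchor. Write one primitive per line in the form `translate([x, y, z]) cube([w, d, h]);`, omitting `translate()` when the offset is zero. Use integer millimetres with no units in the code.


translate([153, 354, 0]) cube([3425, 89, 327]);


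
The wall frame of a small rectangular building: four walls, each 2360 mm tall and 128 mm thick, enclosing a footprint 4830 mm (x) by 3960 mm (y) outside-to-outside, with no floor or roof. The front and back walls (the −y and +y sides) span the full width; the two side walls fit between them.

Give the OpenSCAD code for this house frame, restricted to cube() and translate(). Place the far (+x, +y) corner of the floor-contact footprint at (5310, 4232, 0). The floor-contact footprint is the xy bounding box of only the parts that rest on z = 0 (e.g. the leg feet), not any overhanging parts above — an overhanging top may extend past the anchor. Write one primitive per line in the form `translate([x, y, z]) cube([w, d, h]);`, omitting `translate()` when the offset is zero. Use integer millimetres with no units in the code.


translate([480, 272, 0]) cube([4830, 128, 2360]);
translate([480, 4104, 0]) cube([4830, 128, 2360]);
translate([480, 400, 0]) cube([128, 3704, 2360]);
translate([5182, 400, 0]) cube([128, 3704, 2360]);


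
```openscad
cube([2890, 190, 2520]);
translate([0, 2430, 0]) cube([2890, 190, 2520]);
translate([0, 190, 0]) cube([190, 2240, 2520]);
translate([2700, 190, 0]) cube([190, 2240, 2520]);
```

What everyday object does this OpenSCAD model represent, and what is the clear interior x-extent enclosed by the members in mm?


A house (or room) frame. The interior width is 2510 mm.

Four 2520 mm walls enclosing a rectangle with no floor or roof — a room or house frame. Outside width is 2890 mm and wall thickness is 190 mm, so the interior width is 2890 − 2 × 190 = 2510 mm.


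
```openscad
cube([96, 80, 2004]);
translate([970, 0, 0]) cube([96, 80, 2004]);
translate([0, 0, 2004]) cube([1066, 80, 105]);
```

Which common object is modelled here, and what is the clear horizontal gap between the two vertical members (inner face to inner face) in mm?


A door frame. The clear opening width is 874 mm.

Two 2004 mm tall posts with a header on top — a door frame. The left jamb is 96 mm wide at x = 0; the right jamb starts at x = 970. The clear opening is 970 − 96 = 874 mm.


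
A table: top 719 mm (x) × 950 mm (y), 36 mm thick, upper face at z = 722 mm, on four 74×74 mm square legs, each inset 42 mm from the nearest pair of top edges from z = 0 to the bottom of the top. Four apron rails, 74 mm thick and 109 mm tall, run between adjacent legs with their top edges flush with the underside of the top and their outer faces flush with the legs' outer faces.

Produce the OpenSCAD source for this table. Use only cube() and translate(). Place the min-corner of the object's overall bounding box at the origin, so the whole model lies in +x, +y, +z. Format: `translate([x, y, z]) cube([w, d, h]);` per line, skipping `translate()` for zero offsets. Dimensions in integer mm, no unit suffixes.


translate([0, 0, 686]) cube([719, 950, 36]);
translate([42, 42, 0]) cube([74, 74, 686]);
translate([603, 42, 0]) cube([74, 74, 686]);
translate([42, 834, 0]) cube([74, 74, 686]);
translate([603, 834, 0]) cube([74, 74, 686]);
translate([116, 42, 577]) cube([487, 74, 109]);
translate([116, 834, 577]) cube([487, 74, 109]);
translate([42, 116, 577]) cube([74, 718, 109]);
translate([603, 116, 577]) cube([74, 718, 109]);


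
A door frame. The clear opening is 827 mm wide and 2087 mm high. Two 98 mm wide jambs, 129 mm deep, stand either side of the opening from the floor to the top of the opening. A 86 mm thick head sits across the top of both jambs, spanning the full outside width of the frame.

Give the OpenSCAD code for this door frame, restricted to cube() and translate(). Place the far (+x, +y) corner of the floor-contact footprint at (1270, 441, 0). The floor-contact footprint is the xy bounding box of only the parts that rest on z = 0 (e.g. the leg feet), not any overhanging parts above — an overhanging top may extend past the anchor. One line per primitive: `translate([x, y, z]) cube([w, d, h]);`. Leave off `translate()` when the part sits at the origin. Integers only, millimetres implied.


translate([247, 312, 0]) cube([98, 129, 2087]);
translate([1172, 312, 0]) cube([98, 129, 2087]);
translate([247, 312, 2087]) cube([1023, 129, 86]);


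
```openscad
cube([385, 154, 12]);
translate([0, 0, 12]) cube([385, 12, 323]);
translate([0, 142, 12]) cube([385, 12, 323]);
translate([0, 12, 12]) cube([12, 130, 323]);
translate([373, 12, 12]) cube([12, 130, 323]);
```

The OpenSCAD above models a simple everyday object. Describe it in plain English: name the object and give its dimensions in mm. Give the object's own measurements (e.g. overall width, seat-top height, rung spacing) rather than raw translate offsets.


An open-topped rectangular box: outside dimensions 385×154×335 mm, with a uniform wall and base thickness of 12 mm. The base is a full 385×154 slab on the floor; four walls sit on top of the base. The front and back walls (the −y and +y sides) span the full width; the two side walls fit between them.


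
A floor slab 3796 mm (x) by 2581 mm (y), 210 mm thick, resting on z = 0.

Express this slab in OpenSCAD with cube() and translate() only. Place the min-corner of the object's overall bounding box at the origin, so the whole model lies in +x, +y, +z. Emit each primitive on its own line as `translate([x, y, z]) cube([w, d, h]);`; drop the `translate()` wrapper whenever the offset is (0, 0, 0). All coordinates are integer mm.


cube([3796, 2581, 210]);


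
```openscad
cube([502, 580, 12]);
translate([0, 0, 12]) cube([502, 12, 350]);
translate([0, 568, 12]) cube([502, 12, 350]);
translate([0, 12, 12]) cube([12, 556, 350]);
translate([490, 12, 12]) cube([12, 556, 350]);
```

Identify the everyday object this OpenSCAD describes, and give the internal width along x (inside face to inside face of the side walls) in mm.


An open box. The internal width is 478 mm.

A 502×580 base slab with four walls standing on it — an open box. The base is 502 mm wide and the walls are 12 mm thick, so the internal width is 502 − 2 × 12 = 478 mm.


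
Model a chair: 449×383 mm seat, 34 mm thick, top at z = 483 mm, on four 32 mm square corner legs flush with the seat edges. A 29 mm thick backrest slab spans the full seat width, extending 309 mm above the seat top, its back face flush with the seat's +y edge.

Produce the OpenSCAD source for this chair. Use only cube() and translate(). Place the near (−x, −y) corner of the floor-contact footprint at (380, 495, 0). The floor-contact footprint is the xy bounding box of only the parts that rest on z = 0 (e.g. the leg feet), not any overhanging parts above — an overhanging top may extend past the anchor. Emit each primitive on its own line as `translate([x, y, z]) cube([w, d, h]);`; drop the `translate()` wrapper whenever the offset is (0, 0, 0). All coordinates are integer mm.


// leg_h = 483 - 34 = 449
translate([380, 495, 449]) cube([449, 383, 34]);
translate([380, 495, 0]) cube([32, 32, 449]);
translate([797, 495, 0]) cube([32, 32, 449]);
translate([380, 846, 0]) cube([32, 32, 449]);
translate([797, 846, 0]) cube([32, 32, 449]);
translate([380, 849, 483]) cube([449, 29, 309]);


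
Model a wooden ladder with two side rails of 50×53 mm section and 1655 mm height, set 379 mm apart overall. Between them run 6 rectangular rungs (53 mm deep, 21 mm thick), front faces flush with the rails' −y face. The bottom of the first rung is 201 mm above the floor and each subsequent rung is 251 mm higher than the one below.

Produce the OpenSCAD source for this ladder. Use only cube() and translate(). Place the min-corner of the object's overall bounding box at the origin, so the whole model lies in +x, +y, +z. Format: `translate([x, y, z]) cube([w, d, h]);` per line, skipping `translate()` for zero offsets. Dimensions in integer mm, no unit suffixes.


cube([50, 53, 1655]);
translate([329, 0, 0]) cube([50, 53, 1655]);
translate([50, 0, 201]) cube([279, 53, 21]);
translate([50, 0, 452]) cube([279, 53, 21]);
translate([50, 0, 703]) cube([279, 53, 21]);
translate([50, 0, 954]) cube([279, 53, 21]);
translate([50, 0, 1205]) cube([279, 53, 21]);
translate([50, 0, 1456]) cube([279, 53, 21]);


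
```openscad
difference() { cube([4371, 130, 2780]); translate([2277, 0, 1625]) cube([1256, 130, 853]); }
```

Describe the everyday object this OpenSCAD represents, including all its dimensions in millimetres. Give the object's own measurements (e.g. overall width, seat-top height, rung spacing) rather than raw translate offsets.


A wall 4371 mm long (x), 130 mm thick (y), 2780 mm tall, with a rectangular window opening cut through it. The opening is 1256 mm wide and 853 mm tall; its sill is at z = 1625 mm and its near (−x) edge is 2277 mm from the wall's −x end. The opening passes through the full wall thickness.


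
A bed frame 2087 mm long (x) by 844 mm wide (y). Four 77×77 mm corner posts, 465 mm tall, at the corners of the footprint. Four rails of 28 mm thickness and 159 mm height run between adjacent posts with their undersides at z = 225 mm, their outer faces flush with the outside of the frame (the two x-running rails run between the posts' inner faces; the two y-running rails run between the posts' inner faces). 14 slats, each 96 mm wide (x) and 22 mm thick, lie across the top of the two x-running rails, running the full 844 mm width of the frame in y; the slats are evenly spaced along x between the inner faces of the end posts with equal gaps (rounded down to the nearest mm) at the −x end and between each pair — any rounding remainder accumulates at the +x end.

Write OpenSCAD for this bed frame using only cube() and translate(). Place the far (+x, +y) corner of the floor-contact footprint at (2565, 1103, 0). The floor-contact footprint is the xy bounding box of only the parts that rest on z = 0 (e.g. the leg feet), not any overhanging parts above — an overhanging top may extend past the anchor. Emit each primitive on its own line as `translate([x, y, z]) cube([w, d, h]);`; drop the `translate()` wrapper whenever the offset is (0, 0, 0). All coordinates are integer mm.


// slat z = rail_z + rail_h = 225 + 159 = 384
// slat gap = ⌊(1933 − 14·96) / 15⌋ = 39
translate([478, 259, 0]) cube([77, 77, 465]);
translate([478, 1026, 0]) cube([77, 77, 465]);
translate([2488, 259, 0]) cube([77, 77, 465]);
translate([2488, 1026, 0]) cube([77, 77, 465]);
translate([555, 259, 225]) cube([1933, 28, 159]);
translate([555, 1075, 225]) cube([1933, 28, 159]);
translate([478, 336, 225]) cube([28, 690, 159]);
translate([2537, 336, 225]) cube([28, 690, 159]);
translate([594, 259, 384]) cube([96, 844, 22]);
translate([729, 259, 384]) cube([96, 844, 22]);
translate([864, 259, 384]) cube([96, 844, 22]);
translate([999, 259, 384]) cube([96, 844, 22]);
translate([1134, 259, 384]) cube([96, 844, 22]);
translate([1269, 259, 384]) cube([96, 844, 22]);
translate([1404, 259, 384]) cube([96, 844, 22]);
translate([1539, 259, 384]) cube([96, 844, 22]);
translate([1674, 259, 384]) cube([96, 844, 22]);
translate([1809, 259, 384]) cube([96, 844, 22]);
translate([1944, 259, 384]) cube([96, 844, 22]);
translate([2079, 259, 384]) cube([96, 844, 22]);
translate([2214, 259, 384]) cube([96, 844, 22]);
translate([2349, 259, 384]) cube([96, 844, 22]);


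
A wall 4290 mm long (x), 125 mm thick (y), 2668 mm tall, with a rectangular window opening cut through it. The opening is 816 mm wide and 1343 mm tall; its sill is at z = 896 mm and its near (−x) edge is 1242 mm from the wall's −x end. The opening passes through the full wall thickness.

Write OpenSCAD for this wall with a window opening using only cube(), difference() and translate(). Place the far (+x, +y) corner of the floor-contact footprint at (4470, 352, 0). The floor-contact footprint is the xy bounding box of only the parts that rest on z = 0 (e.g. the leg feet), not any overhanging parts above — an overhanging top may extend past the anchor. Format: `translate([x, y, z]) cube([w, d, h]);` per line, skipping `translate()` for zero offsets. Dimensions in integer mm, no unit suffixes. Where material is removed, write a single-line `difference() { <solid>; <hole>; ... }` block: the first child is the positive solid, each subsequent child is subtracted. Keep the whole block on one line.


difference() { translate([180, 227, 0]) cube([4290, 125, 2668]); translate([1422, 227, 896]) cube([816, 125, 1343]); }


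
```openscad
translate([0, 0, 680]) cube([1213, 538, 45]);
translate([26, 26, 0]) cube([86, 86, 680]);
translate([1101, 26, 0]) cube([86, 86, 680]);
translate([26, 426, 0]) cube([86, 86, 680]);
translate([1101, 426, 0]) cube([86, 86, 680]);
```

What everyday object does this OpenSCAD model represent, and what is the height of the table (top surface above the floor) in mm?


A table. The table height is 725 mm.

A 1213×538×45 slab sits at z = 680 on four 86 mm square posts — a table. The top surface is at 680 + 45 = 725 mm.


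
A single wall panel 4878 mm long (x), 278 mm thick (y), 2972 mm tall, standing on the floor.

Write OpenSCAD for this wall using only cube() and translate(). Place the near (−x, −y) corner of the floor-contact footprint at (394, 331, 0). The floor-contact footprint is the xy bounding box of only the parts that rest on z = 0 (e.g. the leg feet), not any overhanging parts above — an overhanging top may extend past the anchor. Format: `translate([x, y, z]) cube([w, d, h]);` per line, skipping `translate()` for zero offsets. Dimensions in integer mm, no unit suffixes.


translate([394, 331, 0]) cube([4878, 278, 2972]);


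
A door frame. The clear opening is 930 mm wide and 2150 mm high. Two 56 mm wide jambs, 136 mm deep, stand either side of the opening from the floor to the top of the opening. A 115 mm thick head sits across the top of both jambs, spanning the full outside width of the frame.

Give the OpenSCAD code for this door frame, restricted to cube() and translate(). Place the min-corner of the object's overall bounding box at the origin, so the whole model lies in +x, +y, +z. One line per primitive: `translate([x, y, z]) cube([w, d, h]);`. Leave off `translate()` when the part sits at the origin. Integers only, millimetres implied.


cube([56, 136, 2150]);
translate([986, 0, 0]) cube([56, 136, 2150]);
translate([0, 0, 2150]) cube([1042, 136, 115]);


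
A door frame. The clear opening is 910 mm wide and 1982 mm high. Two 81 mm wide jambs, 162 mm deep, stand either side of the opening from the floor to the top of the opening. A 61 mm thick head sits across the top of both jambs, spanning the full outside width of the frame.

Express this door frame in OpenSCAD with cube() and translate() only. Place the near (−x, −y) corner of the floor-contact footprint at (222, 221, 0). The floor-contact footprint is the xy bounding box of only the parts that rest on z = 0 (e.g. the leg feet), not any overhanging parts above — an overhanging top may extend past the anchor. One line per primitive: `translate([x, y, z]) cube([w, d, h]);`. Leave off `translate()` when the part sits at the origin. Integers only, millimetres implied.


translate([222, 221, 0]) cube([81, 162, 1982]);
translate([1213, 221, 0]) cube([81, 162, 1982]);
translate([222, 221, 1982]) cube([1072, 162, 61]);


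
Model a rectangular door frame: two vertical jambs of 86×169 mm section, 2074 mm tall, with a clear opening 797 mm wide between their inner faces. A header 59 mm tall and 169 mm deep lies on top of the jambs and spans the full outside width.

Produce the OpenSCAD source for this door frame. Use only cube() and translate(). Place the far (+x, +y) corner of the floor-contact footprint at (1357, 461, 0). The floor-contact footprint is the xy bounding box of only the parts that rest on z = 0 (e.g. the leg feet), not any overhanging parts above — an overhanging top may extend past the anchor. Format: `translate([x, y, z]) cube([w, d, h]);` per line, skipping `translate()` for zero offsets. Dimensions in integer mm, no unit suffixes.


translate([388, 292, 0]) cube([86, 169, 2074]);
translate([1271, 292, 0]) cube([86, 169, 2074]);
translate([388, 292, 2074]) cube([969, 169, 59]);


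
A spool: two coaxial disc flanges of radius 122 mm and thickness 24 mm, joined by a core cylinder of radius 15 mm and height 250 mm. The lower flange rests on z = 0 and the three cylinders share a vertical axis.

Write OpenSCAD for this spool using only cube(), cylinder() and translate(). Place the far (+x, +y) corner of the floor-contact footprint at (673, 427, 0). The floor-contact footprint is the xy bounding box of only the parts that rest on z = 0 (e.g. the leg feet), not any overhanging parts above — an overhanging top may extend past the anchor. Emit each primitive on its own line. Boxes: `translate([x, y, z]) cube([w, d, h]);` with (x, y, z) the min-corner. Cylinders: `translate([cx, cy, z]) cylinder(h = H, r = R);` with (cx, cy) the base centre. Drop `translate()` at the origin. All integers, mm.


translate([551, 305, 0]) cylinder(h = 24, r = 122);
translate([551, 305, 24]) cylinder(h = 250, r = 15);
translate([551, 305, 274]) cylinder(h = 24, r = 122);


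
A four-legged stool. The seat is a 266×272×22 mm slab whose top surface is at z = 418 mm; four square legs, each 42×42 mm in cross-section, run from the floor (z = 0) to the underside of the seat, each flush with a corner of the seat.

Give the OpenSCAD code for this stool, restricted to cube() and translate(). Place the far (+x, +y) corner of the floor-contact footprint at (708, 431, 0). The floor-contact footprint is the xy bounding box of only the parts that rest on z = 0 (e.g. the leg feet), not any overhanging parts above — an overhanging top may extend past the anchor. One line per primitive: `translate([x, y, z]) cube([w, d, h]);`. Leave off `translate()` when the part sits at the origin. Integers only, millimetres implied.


// leg_h = 418 - 22 = 396
translate([442, 159, 396]) cube([266, 272, 22]);
translate([442, 159, 0]) cube([42, 42, 396]);
translate([666, 159, 0]) cube([42, 42, 396]);
translate([442, 389, 0]) cube([42, 42, 396]);
translate([666, 389, 0]) cube([42, 42, 396]);


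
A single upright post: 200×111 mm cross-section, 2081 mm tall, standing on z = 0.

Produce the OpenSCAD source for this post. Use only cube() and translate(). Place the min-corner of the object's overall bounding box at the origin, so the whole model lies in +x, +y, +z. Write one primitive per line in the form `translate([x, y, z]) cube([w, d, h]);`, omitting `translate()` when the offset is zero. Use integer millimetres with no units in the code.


cube([200, 111, 2081]);


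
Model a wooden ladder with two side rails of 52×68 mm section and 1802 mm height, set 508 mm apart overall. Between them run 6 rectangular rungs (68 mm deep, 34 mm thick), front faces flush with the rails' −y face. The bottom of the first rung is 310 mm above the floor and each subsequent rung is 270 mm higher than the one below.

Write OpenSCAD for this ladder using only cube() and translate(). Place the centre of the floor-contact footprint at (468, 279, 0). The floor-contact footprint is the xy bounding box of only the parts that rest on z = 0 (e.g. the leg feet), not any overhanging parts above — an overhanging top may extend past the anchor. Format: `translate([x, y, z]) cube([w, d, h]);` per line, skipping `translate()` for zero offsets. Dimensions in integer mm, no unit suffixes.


translate([214, 245, 0]) cube([52, 68, 1802]);
translate([670, 245, 0]) cube([52, 68, 1802]);
translate([266, 245, 310]) cube([404, 68, 34]);
translate([266, 245, 580]) cube([404, 68, 34]);
translate([266, 245, 850]) cube([404, 68, 34]);
translate([266, 245, 1120]) cube([404, 68, 34]);
translate([266, 245, 1390]) cube([404, 68, 34]);
translate([266, 245, 1660]) cube([404, 68, 34]);


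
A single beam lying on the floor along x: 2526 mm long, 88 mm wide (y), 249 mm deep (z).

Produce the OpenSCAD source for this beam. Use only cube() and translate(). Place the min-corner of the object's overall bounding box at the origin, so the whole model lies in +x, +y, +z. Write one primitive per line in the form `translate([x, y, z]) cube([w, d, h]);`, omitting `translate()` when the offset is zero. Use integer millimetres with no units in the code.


cube([2526, 88, 249]);


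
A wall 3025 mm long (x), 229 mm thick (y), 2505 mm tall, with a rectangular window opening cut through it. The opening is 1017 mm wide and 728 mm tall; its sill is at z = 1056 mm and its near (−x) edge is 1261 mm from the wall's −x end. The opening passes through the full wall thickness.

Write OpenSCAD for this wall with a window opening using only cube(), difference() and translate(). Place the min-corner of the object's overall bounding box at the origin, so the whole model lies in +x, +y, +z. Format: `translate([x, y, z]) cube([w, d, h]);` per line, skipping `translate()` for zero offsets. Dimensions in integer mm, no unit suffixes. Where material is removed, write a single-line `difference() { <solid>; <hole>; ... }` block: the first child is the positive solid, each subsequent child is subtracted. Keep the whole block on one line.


difference() { cube([3025, 229, 2505]); translate([1261, 0, 1056]) cube([1017, 229, 728]); }


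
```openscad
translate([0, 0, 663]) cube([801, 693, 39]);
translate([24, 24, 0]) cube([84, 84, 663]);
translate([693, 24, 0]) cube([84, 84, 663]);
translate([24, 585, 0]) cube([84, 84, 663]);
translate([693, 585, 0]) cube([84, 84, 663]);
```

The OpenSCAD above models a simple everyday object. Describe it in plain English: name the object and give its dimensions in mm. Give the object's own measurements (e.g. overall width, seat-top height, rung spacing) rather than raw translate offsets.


A rectangular dining table. The top is 801×693×39 mm with its upper surface at z = 702 mm. It stands on four 84×84 mm square legs, each inset 24 mm from the nearest pair of top edges, running from the floor to the underside of the top.


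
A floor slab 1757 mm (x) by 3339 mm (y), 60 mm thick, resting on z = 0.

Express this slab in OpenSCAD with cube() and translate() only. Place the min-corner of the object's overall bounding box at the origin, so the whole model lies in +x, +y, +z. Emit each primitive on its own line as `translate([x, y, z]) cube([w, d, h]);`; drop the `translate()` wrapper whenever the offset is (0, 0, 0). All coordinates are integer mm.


cube([1757, 3339, 60]);


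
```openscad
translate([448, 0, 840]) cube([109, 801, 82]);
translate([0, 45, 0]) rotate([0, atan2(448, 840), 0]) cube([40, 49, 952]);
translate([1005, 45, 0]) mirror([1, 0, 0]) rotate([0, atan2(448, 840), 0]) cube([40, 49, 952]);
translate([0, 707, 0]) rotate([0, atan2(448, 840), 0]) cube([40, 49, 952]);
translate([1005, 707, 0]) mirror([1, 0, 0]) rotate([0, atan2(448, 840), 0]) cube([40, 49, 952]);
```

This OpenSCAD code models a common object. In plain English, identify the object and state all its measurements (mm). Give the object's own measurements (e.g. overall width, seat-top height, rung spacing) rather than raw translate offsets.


A sawhorse. A 109×801×82 mm beam (x, y, z) sits on two A-frame leg pairs. Each pair is two raked legs of 40×49 mm section (49 mm along y) splaying symmetrically in x. Each leg rises 840 mm vertically over 448 mm of horizontal reach and is 952 mm long along its own axis. Every leg's outer bottom edge rests on the floor and its outer top edge meets a bottom edge of the beam — the left legs (tilting toward +x) meet the beam's −x bottom edge, the right legs (their mirror images, tilting toward −x) meet its +x bottom edge — so the leg tops tuck under the beam, the beam's underside is 840 mm above the floor, and the feet are 1005 mm apart outside-to-outside with the beam centred between them. The two leg pairs are set in 45 mm from either end of the beam.


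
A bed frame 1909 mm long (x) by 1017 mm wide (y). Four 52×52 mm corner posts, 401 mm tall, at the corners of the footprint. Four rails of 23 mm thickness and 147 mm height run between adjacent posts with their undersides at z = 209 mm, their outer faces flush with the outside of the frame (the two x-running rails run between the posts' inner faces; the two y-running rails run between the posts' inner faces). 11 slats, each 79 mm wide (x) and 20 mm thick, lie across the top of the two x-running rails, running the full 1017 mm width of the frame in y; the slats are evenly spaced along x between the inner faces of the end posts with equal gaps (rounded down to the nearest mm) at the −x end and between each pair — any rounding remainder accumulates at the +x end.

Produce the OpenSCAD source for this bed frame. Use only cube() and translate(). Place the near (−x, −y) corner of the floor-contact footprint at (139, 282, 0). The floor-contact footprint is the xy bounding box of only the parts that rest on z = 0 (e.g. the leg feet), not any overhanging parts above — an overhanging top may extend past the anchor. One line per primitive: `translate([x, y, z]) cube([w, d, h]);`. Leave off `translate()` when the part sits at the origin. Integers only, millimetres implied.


// slat z = rail_z + rail_h = 209 + 147 = 356
// slat gap = ⌊(1805 − 11·79) / 12⌋ = 78
translate([139, 282, 0]) cube([52, 52, 401]);
translate([139, 1247, 0]) cube([52, 52, 401]);
translate([1996, 282, 0]) cube([52, 52, 401]);
translate([1996, 1247, 0]) cube([52, 52, 401]);
translate([191, 282, 209]) cube([1805, 23, 147]);
translate([191, 1276, 209]) cube([1805, 23, 147]);
translate([139, 334, 209]) cube([23, 913, 147]);
translate([2025, 334, 209]) cube([23, 913, 147]);
translate([269, 282, 356]) cube([79, 1017, 20]);
translate([426, 282, 356]) cube([79, 1017, 20]);
translate([583, 282, 356]) cube([79, 1017, 20]);
translate([740, 282, 356]) cube([79, 1017, 20]);
translate([897, 282, 356]) cube([79, 1017, 20]);
translate([1054, 282, 356]) cube([79, 1017, 20]);
translate([1211, 282, 356]) cube([79, 1017, 20]);
translate([1368, 282, 356]) cube([79, 1017, 20]);
translate([1525, 282, 356]) cube([79, 1017, 20]);
translate([1682, 282, 356]) cube([79, 1017, 20]);
translate([1839, 282, 356]) cube([79, 1017, 20]);


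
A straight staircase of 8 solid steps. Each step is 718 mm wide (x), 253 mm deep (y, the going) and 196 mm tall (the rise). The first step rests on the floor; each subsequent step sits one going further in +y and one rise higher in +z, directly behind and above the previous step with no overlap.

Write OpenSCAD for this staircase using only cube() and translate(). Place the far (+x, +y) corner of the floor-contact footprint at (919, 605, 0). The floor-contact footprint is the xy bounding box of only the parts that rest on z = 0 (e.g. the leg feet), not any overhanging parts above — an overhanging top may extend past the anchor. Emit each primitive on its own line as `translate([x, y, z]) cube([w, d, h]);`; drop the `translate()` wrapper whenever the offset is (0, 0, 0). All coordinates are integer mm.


translate([201, 352, 0]) cube([718, 253, 196]);
translate([201, 605, 196]) cube([718, 253, 196]);
translate([201, 858, 392]) cube([718, 253, 196]);
translate([201, 1111, 588]) cube([718, 253, 196]);
translate([201, 1364, 784]) cube([718, 253, 196]);
translate([201, 1617, 980]) cube([718, 253, 196]);
translate([201, 1870, 1176]) cube([718, 253, 196]);
translate([201, 2123, 1372]) cube([718, 253, 196]);


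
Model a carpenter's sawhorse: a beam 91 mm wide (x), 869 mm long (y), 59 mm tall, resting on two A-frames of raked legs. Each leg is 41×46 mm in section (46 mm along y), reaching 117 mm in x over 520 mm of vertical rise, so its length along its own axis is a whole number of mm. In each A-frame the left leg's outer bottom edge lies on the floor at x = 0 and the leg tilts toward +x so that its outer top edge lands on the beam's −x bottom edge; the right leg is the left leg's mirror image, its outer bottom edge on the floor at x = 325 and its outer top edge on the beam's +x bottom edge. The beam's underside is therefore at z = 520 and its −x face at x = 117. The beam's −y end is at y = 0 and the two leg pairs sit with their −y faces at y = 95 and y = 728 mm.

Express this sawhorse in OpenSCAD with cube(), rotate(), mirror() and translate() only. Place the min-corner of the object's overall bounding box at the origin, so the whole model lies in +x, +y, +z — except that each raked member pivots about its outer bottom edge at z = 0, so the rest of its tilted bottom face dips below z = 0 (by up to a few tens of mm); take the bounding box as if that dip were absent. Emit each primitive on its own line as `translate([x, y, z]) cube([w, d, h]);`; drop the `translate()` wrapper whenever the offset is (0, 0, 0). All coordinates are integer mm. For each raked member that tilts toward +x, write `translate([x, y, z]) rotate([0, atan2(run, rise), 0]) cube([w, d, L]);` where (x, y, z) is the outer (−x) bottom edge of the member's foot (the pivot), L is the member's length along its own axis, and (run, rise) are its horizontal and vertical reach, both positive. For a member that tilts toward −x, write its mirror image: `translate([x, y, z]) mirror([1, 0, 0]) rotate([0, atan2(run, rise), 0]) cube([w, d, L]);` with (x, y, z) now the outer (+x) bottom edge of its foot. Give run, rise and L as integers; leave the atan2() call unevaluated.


// leg length = √(117² + 520²) = 533
// right-leg outer foot x = 2·117 + 91 = 325
// beam min-corner = (117, 0, 520)
translate([117, 0, 520]) cube([91, 869, 59]);
translate([0, 95, 0]) rotate([0, atan2(117, 520), 0]) cube([41, 46, 533]);
translate([325, 95, 0]) mirror([1, 0, 0]) rotate([0, atan2(117, 520), 0]) cube([41, 46, 533]);
translate([0, 728, 0]) rotate([0, atan2(117, 520), 0]) cube([41, 46, 533]);
translate([325, 728, 0]) mirror([1, 0, 0]) rotate([0, atan2(117, 520), 0]) cube([41, 46, 533]);
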